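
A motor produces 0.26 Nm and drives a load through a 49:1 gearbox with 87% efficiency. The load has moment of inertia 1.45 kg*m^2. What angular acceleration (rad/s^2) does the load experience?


tau_out = tau_motor * N * eta
= 0.26 * 49 * 0.87 = 11.0838 Nm
alpha = tau_out / I = 11.0838 / 1.45
= 7.644 rad/s^2


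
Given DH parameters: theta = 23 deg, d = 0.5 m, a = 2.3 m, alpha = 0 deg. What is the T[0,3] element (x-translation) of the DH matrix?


T[0,3] = a * cos(theta)
= 2.3 * cos(23 deg)
= 2.3 * 0.9205
= 2.1172


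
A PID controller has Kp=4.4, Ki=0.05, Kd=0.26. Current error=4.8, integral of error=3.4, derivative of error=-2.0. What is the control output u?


u = Kp*e + Ki*int(e) + Kd*de/dt
= 4.4*4.8 + 0.05*3.4 + 0.26*(-2.0)
= 21.12 + 0.17 + -0.52
= 20.77


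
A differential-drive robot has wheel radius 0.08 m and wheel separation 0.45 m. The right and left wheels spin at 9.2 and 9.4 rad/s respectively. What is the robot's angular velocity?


vR = r*wR = 0.08*9.2 = 0.736 m/s
vL = r*wL = 0.08*9.4 = 0.752 m/s
v = (vR+vL)/2 = 0.744 m/s
omega = (vR-vL)/L = -0.0356 rad/s
angular velocity = -0.0356 rad/s


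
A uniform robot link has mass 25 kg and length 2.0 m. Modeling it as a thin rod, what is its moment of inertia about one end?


I = (1/3) * m * L^2
= (1/3) * 25 * 2.0^2
= 0.333333 * 25 * 4.0
= 33.3333 kg*m^2


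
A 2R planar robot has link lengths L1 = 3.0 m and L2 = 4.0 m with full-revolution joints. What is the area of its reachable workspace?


r_max = L1 + L2 = 7.0 m
r_min = |L1 - L2| = 1.0 m
Area = pi*(r_max^2 - r_min^2)
= pi*(49.0 - 1.0)
= pi * 48.0
= 150.7964 m^2


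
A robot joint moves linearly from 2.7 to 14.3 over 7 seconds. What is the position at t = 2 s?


s = t/T = 2/7 = 0.2857
p(t) = p0 + (pf-p0)*s
= 2.7 + (14.3 - 2.7) * 0.2857
= 6.0143


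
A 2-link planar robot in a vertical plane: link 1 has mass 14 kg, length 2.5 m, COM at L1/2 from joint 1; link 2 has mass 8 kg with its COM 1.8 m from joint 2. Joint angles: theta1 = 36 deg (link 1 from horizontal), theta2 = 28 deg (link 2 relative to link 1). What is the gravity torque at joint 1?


Horizontal distance from joint 1 to link-1 COM:
  x_c1 = (L1/2)*cos(t1) = 1.25 * 0.809 = 1.0113 m
Horizontal distance from joint 1 to link-2 COM:
  x_c2 = L1*cos(t1) + Lc2*cos(t1+t2)
       = 2.5*0.809 + 1.8*0.4384 = 2.8116 m
tau1 = m1*g*x_c1 + m2*g*x_c2
     = 14*9.81*1.0113 + 8*9.81*2.8116
     = 138.888 + 220.6552
     = 359.5432 Nm


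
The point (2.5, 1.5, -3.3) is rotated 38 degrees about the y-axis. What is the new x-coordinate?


Rotation about y-axis: x' = x*cos(theta) + z*sin(theta)
= 2.5 * 0.788 + -3.3 * 0.6157
= -0.0617


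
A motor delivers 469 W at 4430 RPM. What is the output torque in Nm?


omega = 4430 * 2*pi/60 = 463.9085 rad/s
tau = P / omega = 469 / 463.9085
= 1.011 Nm


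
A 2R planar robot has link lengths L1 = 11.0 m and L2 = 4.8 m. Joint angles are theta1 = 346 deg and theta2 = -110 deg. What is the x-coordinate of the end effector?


Convert angles to radians: theta1 = 6.0388, theta2 = -1.9199
x = L1*cos(theta1) + L2*cos(theta1+theta2)
x = 10.6733 + -2.6841
x = 7.9891


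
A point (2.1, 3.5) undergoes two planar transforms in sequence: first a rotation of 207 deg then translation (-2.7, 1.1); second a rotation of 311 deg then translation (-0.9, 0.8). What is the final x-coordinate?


After transform 1:
x1 = cos(207)*2.1 - sin(207)*3.5 + -2.7 = -2.9821
y1 = sin(207)*2.1 + cos(207)*3.5 + 1.1 = -2.9719
After transform 2:
x2 = cos(311)*-2.9821 - sin(311)*-2.9719 + -0.9
= -5.0994


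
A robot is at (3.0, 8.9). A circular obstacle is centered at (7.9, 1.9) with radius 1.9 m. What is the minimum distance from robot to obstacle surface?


center_dist = sqrt((3.0-7.9)^2 + (8.9-1.9)^2)
= sqrt(24.01 + 49.0)
= 8.5446
min_dist = center_dist - radius = 8.5446 - 1.9 = 6.6446 m


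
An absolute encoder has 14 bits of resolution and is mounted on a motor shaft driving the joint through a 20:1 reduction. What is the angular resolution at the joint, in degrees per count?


counts = 2^14 = 16384
effective counts at joint = 16384 * 20 = 327680
resolution = 360 / 327680
= 0.0011 deg/count


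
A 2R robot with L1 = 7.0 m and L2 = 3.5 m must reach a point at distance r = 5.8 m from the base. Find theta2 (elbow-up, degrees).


cos(theta2) = (r^2 - L1^2 - L2^2) / (2*L1*L2)
cos(theta2) = (33.64 - 49.0 - 12.25) / 49.0
cos(theta2) = -0.563469
theta2 = 124.2961 degrees


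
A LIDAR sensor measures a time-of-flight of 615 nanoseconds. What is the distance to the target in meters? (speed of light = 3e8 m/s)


tof = 615 ns = 6.15e-07 s
dist = c * tof / 2
= 3e8 * 6.15e-07 / 2
= 92.25 m


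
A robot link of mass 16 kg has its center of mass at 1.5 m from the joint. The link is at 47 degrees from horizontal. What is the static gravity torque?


tau = m*g*L*cos(angle)
= 16 * 9.81 * 1.5 * cos(47 deg)
= 16 * 9.81 * 1.5 * 0.682
= 160.5697 Nm


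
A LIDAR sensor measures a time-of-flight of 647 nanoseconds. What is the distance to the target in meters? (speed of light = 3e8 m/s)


tof = 647 ns = 6.47e-07 s
dist = c * tof / 2
= 3e8 * 6.47e-07 / 2
= 97.05 m


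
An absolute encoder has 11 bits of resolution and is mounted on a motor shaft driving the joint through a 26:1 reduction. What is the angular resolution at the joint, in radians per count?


counts = 2^11 = 2048
effective counts at joint = 2048 * 26 = 53248
resolution = 2*pi / 53248
= 1.1800e-04 rad/count


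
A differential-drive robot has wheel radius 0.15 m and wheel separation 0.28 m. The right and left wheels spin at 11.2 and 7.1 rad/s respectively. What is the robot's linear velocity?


vR = r*wR = 0.15*11.2 = 1.68 m/s
vL = r*wL = 0.15*7.1 = 1.065 m/s
v = (vR+vL)/2 = 1.3725 m/s
omega = (vR-vL)/L = 2.1964 rad/s
linear velocity = 1.3725 m/s


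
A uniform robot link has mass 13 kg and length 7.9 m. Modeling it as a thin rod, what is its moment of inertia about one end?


I = (1/3) * m * L^2
= (1/3) * 13 * 7.9^2
= 0.333333 * 13 * 62.41
= 270.4433 kg*m^2


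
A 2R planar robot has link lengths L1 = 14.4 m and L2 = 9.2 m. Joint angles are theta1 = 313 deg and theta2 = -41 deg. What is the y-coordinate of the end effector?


Convert angles to radians: theta1 = 5.4629, theta2 = -0.7156
y = L1*sin(theta1) + L2*sin(theta1+theta2)
y = -10.5315 + -9.1944
y = -19.7259


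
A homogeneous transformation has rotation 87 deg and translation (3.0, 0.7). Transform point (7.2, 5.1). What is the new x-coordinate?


x' = cos(theta)*px - sin(theta)*py + tx
= 0.0523*7.2 - 0.9986*5.1 + 3.0
= -1.7162


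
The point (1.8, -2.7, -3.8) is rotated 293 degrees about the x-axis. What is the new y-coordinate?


Rotation about x-axis: y' = y*cos(theta) - z*sin(theta)
= -2.7 * 0.3907 - -3.8 * -0.9205
= -4.5529


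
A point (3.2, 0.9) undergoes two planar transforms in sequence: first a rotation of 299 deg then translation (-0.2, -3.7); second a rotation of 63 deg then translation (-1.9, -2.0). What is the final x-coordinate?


After transform 1:
x1 = cos(299)*3.2 - sin(299)*0.9 + -0.2 = 2.1385
y1 = sin(299)*3.2 + cos(299)*0.9 + -3.7 = -6.0625
After transform 2:
x2 = cos(63)*2.1385 - sin(63)*-6.0625 + -1.9
= 4.4726


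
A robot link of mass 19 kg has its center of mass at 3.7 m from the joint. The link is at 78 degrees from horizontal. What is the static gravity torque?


tau = m*g*L*cos(angle)
= 19 * 9.81 * 3.7 * cos(78 deg)
= 19 * 9.81 * 3.7 * 0.2079
= 143.3848 Nm


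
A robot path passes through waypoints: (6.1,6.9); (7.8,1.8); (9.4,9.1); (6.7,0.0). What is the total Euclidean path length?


Segment lengths:
  seg1 = sqrt((1.7)^2 + (-5.1)^2) = 5.3759
  seg2 = sqrt((1.6)^2 + (7.3)^2) = 7.4733
  seg3 = sqrt((-2.7)^2 + (-9.1)^2) = 9.4921
Total = 22.3413


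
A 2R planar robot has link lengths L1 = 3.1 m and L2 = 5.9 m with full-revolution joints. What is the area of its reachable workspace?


r_max = L1 + L2 = 9.0 m
r_min = |L1 - L2| = 2.8 m
Area = pi*(r_max^2 - r_min^2)
= pi*(81.0 - 7.84)
= pi * 73.16
= 229.8389 m^2


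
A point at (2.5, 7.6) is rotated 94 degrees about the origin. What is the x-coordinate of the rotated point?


x' = x*cos(theta) - y*sin(theta)
cos(94 deg) = -0.0698, sin(94 deg) = 0.9976
x' = 2.5 * -0.0698 - 7.6 * 0.9976
= -0.1744 - 7.5815
= -7.7559


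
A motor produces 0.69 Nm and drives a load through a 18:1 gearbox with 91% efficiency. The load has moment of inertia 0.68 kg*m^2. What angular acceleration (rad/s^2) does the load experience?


tau_out = tau_motor * N * eta
= 0.69 * 18 * 0.91 = 11.3022 Nm
alpha = tau_out / I = 11.3022 / 0.68
= 16.6209 rad/s^2


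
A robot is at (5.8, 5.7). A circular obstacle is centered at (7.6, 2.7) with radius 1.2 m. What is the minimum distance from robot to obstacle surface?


center_dist = sqrt((5.8-7.6)^2 + (5.7-2.7)^2)
= sqrt(3.24 + 9.0)
= 3.4986
min_dist = center_dist - radius = 3.4986 - 1.2 = 2.2986 m


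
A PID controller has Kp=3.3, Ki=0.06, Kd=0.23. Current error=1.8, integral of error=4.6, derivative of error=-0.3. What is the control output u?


u = Kp*e + Ki*int(e) + Kd*de/dt
= 3.3*1.8 + 0.06*4.6 + 0.23*(-0.3)
= 5.94 + 0.276 + -0.069
= 6.147


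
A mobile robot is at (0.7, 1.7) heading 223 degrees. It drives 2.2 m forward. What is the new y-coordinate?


y_new = y0 + d*sin(theta)
= 1.7 + 2.2*sin(223)
= 1.7 + -1.5004
= 0.1996


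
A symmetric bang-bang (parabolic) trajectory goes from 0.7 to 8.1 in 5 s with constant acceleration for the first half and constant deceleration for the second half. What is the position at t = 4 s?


Symmetric rest-to-rest: each phase covers (pf-p0)/2 in time T/2. 0.5*a*(T/2)^2 = (pf-p0)/2 => a = 4*(pf-p0)/T^2
a = 4*(8.1-0.7)/5^2 = 1.184
t = 4 is in the deceleration phase (t > T/2).
p = pf - 0.5*a*(T-t)^2 = 8.1 - 0.5*1.184*1^2
= 7.508


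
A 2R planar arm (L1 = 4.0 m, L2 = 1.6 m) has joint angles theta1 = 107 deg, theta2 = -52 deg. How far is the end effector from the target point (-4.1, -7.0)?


End effector via forward kinematics:
x = L1*cos(t1) + L2*cos(t1+t2) = -0.2518
y = L1*sin(t1) + L2*sin(t1+t2) = 5.1359
Distance to target:
d = sqrt((-4.1 - -0.2518)^2 + (-7.0 - 5.1359)^2)
= sqrt(14.8089 + 147.2792)
= 12.7314 m


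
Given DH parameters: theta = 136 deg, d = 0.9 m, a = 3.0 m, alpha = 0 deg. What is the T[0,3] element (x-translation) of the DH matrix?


T[0,3] = a * cos(theta)
= 3.0 * cos(136 deg)
= 3.0 * -0.7193
= -2.158


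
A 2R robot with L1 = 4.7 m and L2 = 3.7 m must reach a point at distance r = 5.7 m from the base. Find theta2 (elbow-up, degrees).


cos(theta2) = (r^2 - L1^2 - L2^2) / (2*L1*L2)
cos(theta2) = (32.49 - 22.09 - 13.69) / 34.78
cos(theta2) = -0.094595
theta2 = 95.428 degrees


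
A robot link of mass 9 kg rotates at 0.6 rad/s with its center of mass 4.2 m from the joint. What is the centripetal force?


F = m * omega^2 * r
= 9 * 0.6^2 * 4.2
= 9 * 0.36 * 4.2
= 13.608 N


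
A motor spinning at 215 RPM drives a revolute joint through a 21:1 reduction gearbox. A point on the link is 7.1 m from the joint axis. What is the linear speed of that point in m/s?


omega_motor = 215 * 2*pi/60 = 22.5147 rad/s
omega_joint = omega_motor / 21 = 1.0721 rad/s
v = omega_joint * r = 1.0721 * 7.1
= 7.6121 m/s


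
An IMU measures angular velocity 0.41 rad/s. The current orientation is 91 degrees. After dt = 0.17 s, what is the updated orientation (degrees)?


delta_theta = w * dt = 0.41 * 0.17 = 0.0697 rad
= 3.9935 deg
theta_new = 91 + 3.9935 = 94.9935 deg


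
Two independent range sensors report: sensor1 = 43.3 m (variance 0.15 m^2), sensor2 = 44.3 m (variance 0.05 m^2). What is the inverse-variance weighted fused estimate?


w1 = (1/var1) / (1/var1 + 1/var2)
   = 6.6667 / (6.6667 + 20.0) = 0.25
w2 = 1 - w1 = 0.75
fused = w1*s1 + w2*s2 = 10.825 + 33.225
= 44.05 m


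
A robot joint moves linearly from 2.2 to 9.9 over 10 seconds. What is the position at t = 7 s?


s = t/T = 7/10 = 0.7
p(t) = p0 + (pf-p0)*s
= 2.2 + (9.9 - 2.2) * 0.7
= 7.59


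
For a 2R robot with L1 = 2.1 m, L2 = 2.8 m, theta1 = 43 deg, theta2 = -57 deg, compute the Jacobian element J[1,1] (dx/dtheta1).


J[1,1] = -L1*sin(t1) - L2*sin(t1+t2)
= -2.1*sin(43) - 2.8*sin(-14)
= -0.7548


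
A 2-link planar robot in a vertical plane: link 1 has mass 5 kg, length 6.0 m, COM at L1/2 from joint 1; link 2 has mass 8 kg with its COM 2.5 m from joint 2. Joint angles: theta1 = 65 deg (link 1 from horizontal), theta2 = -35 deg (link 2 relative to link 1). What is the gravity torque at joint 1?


Horizontal distance from joint 1 to link-1 COM:
  x_c1 = (L1/2)*cos(t1) = 3.0 * 0.4226 = 1.2679 m
Horizontal distance from joint 1 to link-2 COM:
  x_c2 = L1*cos(t1) + Lc2*cos(t1+t2)
       = 6.0*0.4226 + 2.5*0.866 = 4.7008 m
tau1 = m1*g*x_c1 + m2*g*x_c2
     = 5*9.81*1.2679 + 8*9.81*4.7008
     = 62.1883 + 368.9167
     = 431.1049 Nm


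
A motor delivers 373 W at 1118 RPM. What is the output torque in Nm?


omega = 1118 * 2*pi/60 = 117.0767 rad/s
tau = P / omega = 373 / 117.0767
= 3.1859 Nm


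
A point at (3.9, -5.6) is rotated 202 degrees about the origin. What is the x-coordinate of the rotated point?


x' = x*cos(theta) - y*sin(theta)
cos(202 deg) = -0.9272, sin(202 deg) = -0.3746
x' = 3.9 * -0.9272 - -5.6 * -0.3746
= -3.616 - 2.0978
= -5.7138


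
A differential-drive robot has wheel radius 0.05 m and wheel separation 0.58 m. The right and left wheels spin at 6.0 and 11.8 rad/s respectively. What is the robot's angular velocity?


vR = r*wR = 0.05*6.0 = 0.3 m/s
vL = r*wL = 0.05*11.8 = 0.59 m/s
v = (vR+vL)/2 = 0.445 m/s
omega = (vR-vL)/L = -0.5 rad/s
angular velocity = -0.5 rad/s


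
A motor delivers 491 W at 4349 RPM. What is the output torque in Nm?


omega = 4349 * 2*pi/60 = 455.4262 rad/s
tau = P / omega = 491 / 455.4262
= 1.0781 Nm


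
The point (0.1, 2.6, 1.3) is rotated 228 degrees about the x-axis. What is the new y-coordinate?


Rotation about x-axis: y' = y*cos(theta) - z*sin(theta)
= 2.6 * -0.6691 - 1.3 * -0.7431
= -0.7737


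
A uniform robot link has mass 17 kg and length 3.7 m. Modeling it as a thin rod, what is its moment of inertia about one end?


I = (1/3) * m * L^2
= (1/3) * 17 * 3.7^2
= 0.333333 * 17 * 13.69
= 77.5767 kg*m^2


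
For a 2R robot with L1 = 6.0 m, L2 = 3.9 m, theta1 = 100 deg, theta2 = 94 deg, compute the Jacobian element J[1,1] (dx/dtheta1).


J[1,1] = -L1*sin(t1) - L2*sin(t1+t2)
= -6.0*sin(100) - 3.9*sin(194)
= -4.9654


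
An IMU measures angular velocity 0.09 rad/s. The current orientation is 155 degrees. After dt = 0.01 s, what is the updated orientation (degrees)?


delta_theta = w * dt = 0.09 * 0.01 = 0.0009 rad
= 0.0516 deg
theta_new = 155 + 0.0516 = 155.0516 deg


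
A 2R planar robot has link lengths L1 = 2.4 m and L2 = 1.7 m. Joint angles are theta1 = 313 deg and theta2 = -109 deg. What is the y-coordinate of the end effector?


Convert angles to radians: theta1 = 5.4629, theta2 = -1.9024
y = L1*sin(theta1) + L2*sin(theta1+theta2)
y = -1.7552 + -0.6915
y = -2.4467


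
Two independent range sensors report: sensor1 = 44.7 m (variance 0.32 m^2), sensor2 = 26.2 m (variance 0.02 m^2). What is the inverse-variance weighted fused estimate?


w1 = (1/var1) / (1/var1 + 1/var2)
   = 3.125 / (3.125 + 50.0) = 0.0588
w2 = 1 - w1 = 0.9412
fused = w1*s1 + w2*s2 = 2.6294 + 24.6588
= 27.2882 m


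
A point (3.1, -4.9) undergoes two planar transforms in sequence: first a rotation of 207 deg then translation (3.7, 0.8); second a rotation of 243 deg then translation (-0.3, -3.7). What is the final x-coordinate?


After transform 1:
x1 = cos(207)*3.1 - sin(207)*-4.9 + 3.7 = -1.2867
y1 = sin(207)*3.1 + cos(207)*-4.9 + 0.8 = 3.7586
After transform 2:
x2 = cos(243)*-1.2867 - sin(243)*3.7586 + -0.3
= 3.633


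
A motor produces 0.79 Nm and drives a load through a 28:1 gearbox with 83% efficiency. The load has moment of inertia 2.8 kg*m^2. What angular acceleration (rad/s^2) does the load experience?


tau_out = tau_motor * N * eta
= 0.79 * 28 * 0.83 = 18.3596 Nm
alpha = tau_out / I = 18.3596 / 2.8
= 6.557 rad/s^2


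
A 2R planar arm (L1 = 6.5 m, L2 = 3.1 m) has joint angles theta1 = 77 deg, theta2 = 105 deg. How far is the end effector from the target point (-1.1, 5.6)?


End effector via forward kinematics:
x = L1*cos(t1) + L2*cos(t1+t2) = -1.6359
y = L1*sin(t1) + L2*sin(t1+t2) = 6.2252
Distance to target:
d = sqrt((-1.1 - -1.6359)^2 + (5.6 - 6.2252)^2)
= sqrt(0.2872 + 0.3909)
= 0.8235 m


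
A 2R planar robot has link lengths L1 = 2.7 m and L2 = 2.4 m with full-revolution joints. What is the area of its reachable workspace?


r_max = L1 + L2 = 5.1 m
r_min = |L1 - L2| = 0.3 m
Area = pi*(r_max^2 - r_min^2)
= pi*(26.01 - 0.09)
= pi * 25.92
= 81.4301 m^2


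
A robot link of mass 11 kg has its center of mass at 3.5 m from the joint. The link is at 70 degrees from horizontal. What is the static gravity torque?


tau = m*g*L*cos(angle)
= 11 * 9.81 * 3.5 * cos(70 deg)
= 11 * 9.81 * 3.5 * 0.342
= 129.1759 Nm


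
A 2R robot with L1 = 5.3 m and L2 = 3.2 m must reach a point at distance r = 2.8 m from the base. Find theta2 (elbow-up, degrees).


cos(theta2) = (r^2 - L1^2 - L2^2) / (2*L1*L2)
cos(theta2) = (7.84 - 28.09 - 10.24) / 33.92
cos(theta2) = -0.89888
theta2 = 154.0112 degrees


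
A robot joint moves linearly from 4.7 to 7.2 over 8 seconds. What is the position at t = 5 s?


s = t/T = 5/8 = 0.625
p(t) = p0 + (pf-p0)*s
= 4.7 + (7.2 - 4.7) * 0.625
= 6.2625


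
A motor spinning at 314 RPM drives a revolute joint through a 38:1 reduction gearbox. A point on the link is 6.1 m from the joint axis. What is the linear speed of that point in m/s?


omega_motor = 314 * 2*pi/60 = 32.882 rad/s
omega_joint = omega_motor / 38 = 0.8653 rad/s
v = omega_joint * r = 0.8653 * 6.1
= 5.2784 m/s


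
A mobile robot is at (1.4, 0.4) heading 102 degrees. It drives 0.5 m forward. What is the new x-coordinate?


x_new = x0 + d*cos(theta)
= 1.4 + 0.5*cos(102)
= 1.4 + -0.104
= 1.296


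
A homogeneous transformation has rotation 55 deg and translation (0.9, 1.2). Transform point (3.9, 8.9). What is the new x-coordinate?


x' = cos(theta)*px - sin(theta)*py + tx
= 0.5736*3.9 - 0.8192*8.9 + 0.9
= -4.1535


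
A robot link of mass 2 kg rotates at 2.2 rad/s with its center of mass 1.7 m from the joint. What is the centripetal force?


F = m * omega^2 * r
= 2 * 2.2^2 * 1.7
= 2 * 4.84 * 1.7
= 16.456 N


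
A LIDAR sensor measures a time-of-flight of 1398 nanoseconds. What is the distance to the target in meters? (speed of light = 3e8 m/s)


tof = 1398 ns = 1.398e-06 s
dist = c * tof / 2
= 3e8 * 1.398e-06 / 2
= 209.7 m


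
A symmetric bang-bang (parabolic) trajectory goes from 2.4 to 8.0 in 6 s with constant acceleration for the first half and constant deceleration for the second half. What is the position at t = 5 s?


Symmetric rest-to-rest: each phase covers (pf-p0)/2 in time T/2. 0.5*a*(T/2)^2 = (pf-p0)/2 => a = 4*(pf-p0)/T^2
a = 4*(8.0-2.4)/6^2 = 0.6222
t = 5 is in the deceleration phase (t > T/2).
p = pf - 0.5*a*(T-t)^2 = 8.0 - 0.5*0.6222*1^2
= 7.6889


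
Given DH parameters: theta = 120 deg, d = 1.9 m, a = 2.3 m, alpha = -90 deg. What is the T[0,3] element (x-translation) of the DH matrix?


T[0,3] = a * cos(theta)
= 2.3 * cos(120 deg)
= 2.3 * -0.5
= -1.15


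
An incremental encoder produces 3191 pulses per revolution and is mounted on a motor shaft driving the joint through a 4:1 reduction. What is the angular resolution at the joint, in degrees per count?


counts per rev = 3191
effective counts at joint = 3191 * 4 = 12764
resolution = 360 / 12764
= 0.0282 deg/count


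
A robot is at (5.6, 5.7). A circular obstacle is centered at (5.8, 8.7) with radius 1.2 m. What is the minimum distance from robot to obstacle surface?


center_dist = sqrt((5.6-5.8)^2 + (5.7-8.7)^2)
= sqrt(0.04 + 9.0)
= 3.0067
min_dist = center_dist - radius = 3.0067 - 1.2 = 1.8067 m


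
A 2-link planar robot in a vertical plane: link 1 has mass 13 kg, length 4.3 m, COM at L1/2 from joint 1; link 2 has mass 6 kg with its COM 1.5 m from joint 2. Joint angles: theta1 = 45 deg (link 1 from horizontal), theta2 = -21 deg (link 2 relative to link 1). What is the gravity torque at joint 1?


Horizontal distance from joint 1 to link-1 COM:
  x_c1 = (L1/2)*cos(t1) = 2.15 * 0.7071 = 1.5203 m
Horizontal distance from joint 1 to link-2 COM:
  x_c2 = L1*cos(t1) + Lc2*cos(t1+t2)
       = 4.3*0.7071 + 1.5*0.9135 = 4.4109 m
tau1 = m1*g*x_c1 + m2*g*x_c2
     = 13*9.81*1.5203 + 6*9.81*4.4109
     = 193.8813 + 259.6242
     = 453.5055 Nm


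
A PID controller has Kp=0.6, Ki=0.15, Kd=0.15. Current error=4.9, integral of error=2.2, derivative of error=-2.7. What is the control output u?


u = Kp*e + Ki*int(e) + Kd*de/dt
= 0.6*4.9 + 0.15*2.2 + 0.15*(-2.7)
= 2.94 + 0.33 + -0.405
= 2.865


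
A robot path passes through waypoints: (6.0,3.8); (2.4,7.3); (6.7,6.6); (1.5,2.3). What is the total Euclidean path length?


Segment lengths:
  seg1 = sqrt((-3.6)^2 + (3.5)^2) = 5.021
  seg2 = sqrt((4.3)^2 + (-0.7)^2) = 4.3566
  seg3 = sqrt((-5.2)^2 + (-4.3)^2) = 6.7476
Total = 16.1252


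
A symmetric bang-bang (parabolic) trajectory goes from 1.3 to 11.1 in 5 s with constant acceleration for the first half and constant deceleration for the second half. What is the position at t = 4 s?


Symmetric rest-to-rest: each phase covers (pf-p0)/2 in time T/2. 0.5*a*(T/2)^2 = (pf-p0)/2 => a = 4*(pf-p0)/T^2
a = 4*(11.1-1.3)/5^2 = 1.568
t = 4 is in the deceleration phase (t > T/2).
p = pf - 0.5*a*(T-t)^2 = 11.1 - 0.5*1.568*1^2
= 10.316


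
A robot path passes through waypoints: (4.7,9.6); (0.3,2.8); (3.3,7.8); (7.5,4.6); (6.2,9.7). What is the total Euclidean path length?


Segment lengths:
  seg1 = sqrt((-4.4)^2 + (-6.8)^2) = 8.0994
  seg2 = sqrt((3.0)^2 + (5.0)^2) = 5.831
  seg3 = sqrt((4.2)^2 + (-3.2)^2) = 5.2802
  seg4 = sqrt((-1.3)^2 + (5.1)^2) = 5.2631
Total = 24.4736


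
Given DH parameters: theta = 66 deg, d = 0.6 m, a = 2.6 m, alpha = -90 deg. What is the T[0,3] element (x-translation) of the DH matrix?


T[0,3] = a * cos(theta)
= 2.6 * cos(66 deg)
= 2.6 * 0.4067
= 1.0575


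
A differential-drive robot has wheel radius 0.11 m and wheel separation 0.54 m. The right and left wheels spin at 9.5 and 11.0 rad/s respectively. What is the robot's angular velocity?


vR = r*wR = 0.11*9.5 = 1.045 m/s
vL = r*wL = 0.11*11.0 = 1.21 m/s
v = (vR+vL)/2 = 1.1275 m/s
omega = (vR-vL)/L = -0.3056 rad/s
angular velocity = -0.3056 rad/s


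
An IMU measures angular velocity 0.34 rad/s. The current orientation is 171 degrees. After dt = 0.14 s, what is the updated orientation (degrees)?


delta_theta = w * dt = 0.34 * 0.14 = 0.0476 rad
= 2.7273 deg
theta_new = 171 + 2.7273 = 173.7273 deg


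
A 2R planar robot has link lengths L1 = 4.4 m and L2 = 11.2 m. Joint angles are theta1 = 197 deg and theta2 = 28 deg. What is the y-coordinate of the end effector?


Convert angles to radians: theta1 = 3.4383, theta2 = 0.4887
y = L1*sin(theta1) + L2*sin(theta1+theta2)
y = -1.2864 + -7.9196
y = -9.206


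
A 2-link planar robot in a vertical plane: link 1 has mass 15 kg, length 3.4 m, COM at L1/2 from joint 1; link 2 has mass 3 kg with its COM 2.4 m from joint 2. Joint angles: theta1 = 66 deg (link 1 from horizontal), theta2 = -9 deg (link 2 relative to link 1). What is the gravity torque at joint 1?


Horizontal distance from joint 1 to link-1 COM:
  x_c1 = (L1/2)*cos(t1) = 1.7 * 0.4067 = 0.6915 m
Horizontal distance from joint 1 to link-2 COM:
  x_c2 = L1*cos(t1) + Lc2*cos(t1+t2)
       = 3.4*0.4067 + 2.4*0.5446 = 2.69 m
tau1 = m1*g*x_c1 + m2*g*x_c2
     = 15*9.81*0.6915 + 3*9.81*2.69
     = 101.7472 + 79.1678
     = 180.915 Nm


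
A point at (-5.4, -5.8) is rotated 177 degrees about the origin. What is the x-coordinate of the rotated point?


x' = x*cos(theta) - y*sin(theta)
cos(177 deg) = -0.9986, sin(177 deg) = 0.0523
x' = -5.4 * -0.9986 - -5.8 * 0.0523
= 5.3926 - -0.3035
= 5.6961


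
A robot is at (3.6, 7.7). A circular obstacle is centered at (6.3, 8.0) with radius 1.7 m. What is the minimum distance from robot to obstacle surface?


center_dist = sqrt((3.6-6.3)^2 + (7.7-8.0)^2)
= sqrt(7.29 + 0.09)
= 2.7166
min_dist = center_dist - radius = 2.7166 - 1.7 = 1.0166 m


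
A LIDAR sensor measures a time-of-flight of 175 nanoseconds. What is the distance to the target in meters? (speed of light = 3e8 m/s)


tof = 175 ns = 1.75e-07 s
dist = c * tof / 2
= 3e8 * 1.75e-07 / 2
= 26.25 m


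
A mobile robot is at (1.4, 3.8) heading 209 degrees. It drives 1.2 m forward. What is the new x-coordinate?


x_new = x0 + d*cos(theta)
= 1.4 + 1.2*cos(209)
= 1.4 + -1.0495
= 0.3505


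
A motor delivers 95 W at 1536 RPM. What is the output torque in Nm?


omega = 1536 * 2*pi/60 = 160.8495 rad/s
tau = P / omega = 95 / 160.8495
= 0.5906 Nm


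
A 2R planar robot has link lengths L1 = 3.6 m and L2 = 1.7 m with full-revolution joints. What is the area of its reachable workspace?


r_max = L1 + L2 = 5.3 m
r_min = |L1 - L2| = 1.9 m
Area = pi*(r_max^2 - r_min^2)
= pi*(28.09 - 3.61)
= pi * 24.48
= 76.9062 m^2


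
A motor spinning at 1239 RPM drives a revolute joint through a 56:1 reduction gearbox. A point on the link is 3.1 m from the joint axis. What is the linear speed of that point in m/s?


omega_motor = 1239 * 2*pi/60 = 129.7478 rad/s
omega_joint = omega_motor / 56 = 2.3169 rad/s
v = omega_joint * r = 2.3169 * 3.1
= 7.1825 m/s


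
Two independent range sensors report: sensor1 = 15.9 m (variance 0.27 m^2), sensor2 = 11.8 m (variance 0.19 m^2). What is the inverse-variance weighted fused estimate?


w1 = (1/var1) / (1/var1 + 1/var2)
   = 3.7037 / (3.7037 + 5.2632) = 0.413
w2 = 1 - w1 = 0.587
fused = w1*s1 + w2*s2 = 6.5674 + 6.9261
= 13.4935 m


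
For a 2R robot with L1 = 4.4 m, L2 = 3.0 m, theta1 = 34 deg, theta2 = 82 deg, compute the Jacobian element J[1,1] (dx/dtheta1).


J[1,1] = -L1*sin(t1) - L2*sin(t1+t2)
= -4.4*sin(34) - 3.0*sin(116)
= -5.1568


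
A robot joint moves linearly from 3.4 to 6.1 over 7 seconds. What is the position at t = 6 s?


s = t/T = 6/7 = 0.8571
p(t) = p0 + (pf-p0)*s
= 3.4 + (6.1 - 3.4) * 0.8571
= 5.7143


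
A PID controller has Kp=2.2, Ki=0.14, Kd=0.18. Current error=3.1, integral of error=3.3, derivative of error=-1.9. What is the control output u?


u = Kp*e + Ki*int(e) + Kd*de/dt
= 2.2*3.1 + 0.14*3.3 + 0.18*(-1.9)
= 6.82 + 0.462 + -0.342
= 6.94


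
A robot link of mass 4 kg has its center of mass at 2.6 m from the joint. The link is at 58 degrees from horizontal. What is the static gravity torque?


tau = m*g*L*cos(angle)
= 4 * 9.81 * 2.6 * cos(58 deg)
= 4 * 9.81 * 2.6 * 0.5299
= 54.0645 Nm


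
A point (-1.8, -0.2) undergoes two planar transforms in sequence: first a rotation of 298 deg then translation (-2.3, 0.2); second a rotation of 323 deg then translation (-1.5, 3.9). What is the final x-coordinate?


After transform 1:
x1 = cos(298)*-1.8 - sin(298)*-0.2 + -2.3 = -3.3216
y1 = sin(298)*-1.8 + cos(298)*-0.2 + 0.2 = 1.6954
After transform 2:
x2 = cos(323)*-3.3216 - sin(323)*1.6954 + -1.5
= -3.1325


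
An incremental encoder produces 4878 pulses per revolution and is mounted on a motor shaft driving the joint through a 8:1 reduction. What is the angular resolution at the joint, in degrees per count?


counts per rev = 4878
effective counts at joint = 4878 * 8 = 39024
resolution = 360 / 39024
= 0.0092 deg/count


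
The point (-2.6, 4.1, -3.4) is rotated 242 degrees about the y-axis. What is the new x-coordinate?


Rotation about y-axis: x' = x*cos(theta) + z*sin(theta)
= -2.6 * -0.4695 + -3.4 * -0.8829
= 4.2226


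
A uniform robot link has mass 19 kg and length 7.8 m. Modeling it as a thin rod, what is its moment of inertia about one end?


I = (1/3) * m * L^2
= (1/3) * 19 * 7.8^2
= 0.333333 * 19 * 60.84
= 385.32 kg*m^2


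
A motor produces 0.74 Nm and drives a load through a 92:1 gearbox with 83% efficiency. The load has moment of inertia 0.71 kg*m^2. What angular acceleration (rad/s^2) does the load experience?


tau_out = tau_motor * N * eta
= 0.74 * 92 * 0.83 = 56.5064 Nm
alpha = tau_out / I = 56.5064 / 0.71
= 79.5865 rad/s^2


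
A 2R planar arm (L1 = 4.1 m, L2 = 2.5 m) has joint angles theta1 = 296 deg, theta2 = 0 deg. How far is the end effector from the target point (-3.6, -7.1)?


End effector via forward kinematics:
x = L1*cos(t1) + L2*cos(t1+t2) = 2.8932
y = L1*sin(t1) + L2*sin(t1+t2) = -5.932
Distance to target:
d = sqrt((-3.6 - 2.8932)^2 + (-7.1 - -5.932)^2)
= sqrt(42.1623 + 1.3641)
= 6.5975 m


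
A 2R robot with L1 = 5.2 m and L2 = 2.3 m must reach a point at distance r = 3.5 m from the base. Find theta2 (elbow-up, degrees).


cos(theta2) = (r^2 - L1^2 - L2^2) / (2*L1*L2)
cos(theta2) = (12.25 - 27.04 - 5.29) / 23.92
cos(theta2) = -0.839465
theta2 = 147.0837 degrees


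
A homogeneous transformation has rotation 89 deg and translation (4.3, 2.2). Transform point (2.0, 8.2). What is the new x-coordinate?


x' = cos(theta)*px - sin(theta)*py + tx
= 0.0175*2.0 - 0.9998*8.2 + 4.3
= -3.8638


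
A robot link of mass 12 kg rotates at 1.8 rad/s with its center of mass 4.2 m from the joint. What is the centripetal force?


F = m * omega^2 * r
= 12 * 1.8^2 * 4.2
= 12 * 3.24 * 4.2
= 163.296 N


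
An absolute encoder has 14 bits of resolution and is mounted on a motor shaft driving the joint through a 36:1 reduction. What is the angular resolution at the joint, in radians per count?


counts = 2^14 = 16384
effective counts at joint = 16384 * 36 = 589824
resolution = 2*pi / 589824
= 1.0653e-05 rad/count


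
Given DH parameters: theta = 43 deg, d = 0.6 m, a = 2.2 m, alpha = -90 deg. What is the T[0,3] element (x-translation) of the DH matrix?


T[0,3] = a * cos(theta)
= 2.2 * cos(43 deg)
= 2.2 * 0.7314
= 1.609


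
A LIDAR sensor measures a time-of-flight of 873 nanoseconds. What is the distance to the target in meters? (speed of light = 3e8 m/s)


tof = 873 ns = 8.73e-07 s
dist = c * tof / 2
= 3e8 * 8.73e-07 / 2
= 130.95 m


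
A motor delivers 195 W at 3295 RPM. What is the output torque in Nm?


omega = 3295 * 2*pi/60 = 345.0516 rad/s
tau = P / omega = 195 / 345.0516
= 0.5651 Nm


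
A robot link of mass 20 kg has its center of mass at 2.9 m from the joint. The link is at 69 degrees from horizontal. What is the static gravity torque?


tau = m*g*L*cos(angle)
= 20 * 9.81 * 2.9 * cos(69 deg)
= 20 * 9.81 * 2.9 * 0.3584
= 203.9042 Nm


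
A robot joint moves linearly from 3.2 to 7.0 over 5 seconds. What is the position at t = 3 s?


s = t/T = 3/5 = 0.6
p(t) = p0 + (pf-p0)*s
= 3.2 + (7.0 - 3.2) * 0.6
= 5.48


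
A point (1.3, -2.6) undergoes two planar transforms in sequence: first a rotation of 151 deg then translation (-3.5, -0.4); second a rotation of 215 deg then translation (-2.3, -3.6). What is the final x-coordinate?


After transform 1:
x1 = cos(151)*1.3 - sin(151)*-2.6 + -3.5 = -3.3765
y1 = sin(151)*1.3 + cos(151)*-2.6 + -0.4 = 2.5043
After transform 2:
x2 = cos(215)*-3.3765 - sin(215)*2.5043 + -2.3
= 1.9023


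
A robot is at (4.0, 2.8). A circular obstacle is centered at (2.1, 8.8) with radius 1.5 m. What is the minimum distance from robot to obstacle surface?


center_dist = sqrt((4.0-2.1)^2 + (2.8-8.8)^2)
= sqrt(3.61 + 36.0)
= 6.2936
min_dist = center_dist - radius = 6.2936 - 1.5 = 4.7936 m


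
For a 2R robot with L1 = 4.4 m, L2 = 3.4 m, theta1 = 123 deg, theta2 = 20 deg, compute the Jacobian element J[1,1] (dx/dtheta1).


J[1,1] = -L1*sin(t1) - L2*sin(t1+t2)
= -4.4*sin(123) - 3.4*sin(143)
= -5.7363


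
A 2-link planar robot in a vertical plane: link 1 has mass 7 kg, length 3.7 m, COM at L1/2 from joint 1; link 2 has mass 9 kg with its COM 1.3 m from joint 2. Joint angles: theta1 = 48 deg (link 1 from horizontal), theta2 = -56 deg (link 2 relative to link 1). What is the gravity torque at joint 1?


Horizontal distance from joint 1 to link-1 COM:
  x_c1 = (L1/2)*cos(t1) = 1.85 * 0.6691 = 1.2379 m
Horizontal distance from joint 1 to link-2 COM:
  x_c2 = L1*cos(t1) + Lc2*cos(t1+t2)
       = 3.7*0.6691 + 1.3*0.9903 = 3.7631 m
tau1 = m1*g*x_c1 + m2*g*x_c2
     = 7*9.81*1.2379 + 9*9.81*3.7631
     = 85.006 + 332.2469
     = 417.2529 Nm


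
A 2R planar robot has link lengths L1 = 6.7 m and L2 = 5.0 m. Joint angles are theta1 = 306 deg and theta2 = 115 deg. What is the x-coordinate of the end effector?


Convert angles to radians: theta1 = 5.3407, theta2 = 2.0071
x = L1*cos(theta1) + L2*cos(theta1+theta2)
x = 3.9382 + 2.424
x = 6.3622


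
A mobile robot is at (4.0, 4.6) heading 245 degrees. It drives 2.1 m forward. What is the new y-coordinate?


y_new = y0 + d*sin(theta)
= 4.6 + 2.1*sin(245)
= 4.6 + -1.9032
= 2.6968


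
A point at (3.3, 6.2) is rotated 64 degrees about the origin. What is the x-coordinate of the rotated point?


x' = x*cos(theta) - y*sin(theta)
cos(64 deg) = 0.4384, sin(64 deg) = 0.8988
x' = 3.3 * 0.4384 - 6.2 * 0.8988
= 1.4466 - 5.5725
= -4.1259


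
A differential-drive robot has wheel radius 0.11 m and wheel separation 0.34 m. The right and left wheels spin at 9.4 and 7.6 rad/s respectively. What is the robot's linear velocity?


vR = r*wR = 0.11*9.4 = 1.034 m/s
vL = r*wL = 0.11*7.6 = 0.836 m/s
v = (vR+vL)/2 = 0.935 m/s
omega = (vR-vL)/L = 0.5824 rad/s
linear velocity = 0.935 m/s


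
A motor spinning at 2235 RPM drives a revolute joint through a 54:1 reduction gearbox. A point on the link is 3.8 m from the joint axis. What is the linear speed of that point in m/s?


omega_motor = 2235 * 2*pi/60 = 234.0487 rad/s
omega_joint = omega_motor / 54 = 4.3342 rad/s
v = omega_joint * r = 4.3342 * 3.8
= 16.4701 m/s


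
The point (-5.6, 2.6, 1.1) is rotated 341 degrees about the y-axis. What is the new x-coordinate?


Rotation about y-axis: x' = x*cos(theta) + z*sin(theta)
= -5.6 * 0.9455 + 1.1 * -0.3256
= -5.653


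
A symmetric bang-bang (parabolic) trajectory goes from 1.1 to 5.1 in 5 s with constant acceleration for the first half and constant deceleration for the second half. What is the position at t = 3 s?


Symmetric rest-to-rest: each phase covers (pf-p0)/2 in time T/2. 0.5*a*(T/2)^2 = (pf-p0)/2 => a = 4*(pf-p0)/T^2
a = 4*(5.1-1.1)/5^2 = 0.64
t = 3 is in the deceleration phase (t > T/2).
p = pf - 0.5*a*(T-t)^2 = 5.1 - 0.5*0.64*2^2
= 3.82


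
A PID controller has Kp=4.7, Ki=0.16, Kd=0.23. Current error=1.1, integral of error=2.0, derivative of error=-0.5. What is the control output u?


u = Kp*e + Ki*int(e) + Kd*de/dt
= 4.7*1.1 + 0.16*2.0 + 0.23*(-0.5)
= 5.17 + 0.32 + -0.115
= 5.375


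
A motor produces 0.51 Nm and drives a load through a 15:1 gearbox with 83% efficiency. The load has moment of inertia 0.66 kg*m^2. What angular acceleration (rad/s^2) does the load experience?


tau_out = tau_motor * N * eta
= 0.51 * 15 * 0.83 = 6.3495 Nm
alpha = tau_out / I = 6.3495 / 0.66
= 9.6205 rad/s^2


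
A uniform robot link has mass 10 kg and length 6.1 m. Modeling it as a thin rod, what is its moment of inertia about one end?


I = (1/3) * m * L^2
= (1/3) * 10 * 6.1^2
= 0.333333 * 10 * 37.21
= 124.0333 kg*m^2


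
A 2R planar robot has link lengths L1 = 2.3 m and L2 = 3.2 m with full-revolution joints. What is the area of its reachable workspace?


r_max = L1 + L2 = 5.5 m
r_min = |L1 - L2| = 0.9 m
Area = pi*(r_max^2 - r_min^2)
= pi*(30.25 - 0.81)
= pi * 29.44
= 92.4885 m^2


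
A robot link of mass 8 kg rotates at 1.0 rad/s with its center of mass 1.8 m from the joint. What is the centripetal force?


F = m * omega^2 * r
= 8 * 1.0^2 * 1.8
= 8 * 1.0 * 1.8
= 14.4 N


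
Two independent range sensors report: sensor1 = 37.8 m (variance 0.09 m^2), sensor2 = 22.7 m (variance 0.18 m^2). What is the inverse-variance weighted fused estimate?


w1 = (1/var1) / (1/var1 + 1/var2)
   = 11.1111 / (11.1111 + 5.5556) = 0.6667
w2 = 1 - w1 = 0.3333
fused = w1*s1 + w2*s2 = 25.2 + 7.5667
= 32.7667 m


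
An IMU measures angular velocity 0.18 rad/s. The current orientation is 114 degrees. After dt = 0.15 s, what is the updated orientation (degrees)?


delta_theta = w * dt = 0.18 * 0.15 = 0.027 rad
= 1.547 deg
theta_new = 114 + 1.547 = 115.547 deg


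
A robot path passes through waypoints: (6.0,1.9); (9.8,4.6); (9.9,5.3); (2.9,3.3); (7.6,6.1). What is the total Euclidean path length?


Segment lengths:
  seg1 = sqrt((3.8)^2 + (2.7)^2) = 4.6615
  seg2 = sqrt((0.1)^2 + (0.7)^2) = 0.7071
  seg3 = sqrt((-7.0)^2 + (-2.0)^2) = 7.2801
  seg4 = sqrt((4.7)^2 + (2.8)^2) = 5.4708
Total = 18.1196


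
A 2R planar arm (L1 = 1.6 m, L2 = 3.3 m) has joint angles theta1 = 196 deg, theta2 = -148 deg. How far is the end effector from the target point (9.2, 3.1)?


End effector via forward kinematics:
x = L1*cos(t1) + L2*cos(t1+t2) = 0.6701
y = L1*sin(t1) + L2*sin(t1+t2) = 2.0114
Distance to target:
d = sqrt((9.2 - 0.6701)^2 + (3.1 - 2.0114)^2)
= sqrt(72.759 + 1.1851)
= 8.5991 m


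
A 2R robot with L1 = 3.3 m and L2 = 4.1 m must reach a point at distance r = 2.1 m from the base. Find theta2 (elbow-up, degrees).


cos(theta2) = (r^2 - L1^2 - L2^2) / (2*L1*L2)
cos(theta2) = (4.41 - 10.89 - 16.81) / 27.06
cos(theta2) = -0.86068
theta2 = 149.393 degrees


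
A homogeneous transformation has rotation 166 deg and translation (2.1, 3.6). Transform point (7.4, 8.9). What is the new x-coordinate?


x' = cos(theta)*px - sin(theta)*py + tx
= -0.9703*7.4 - 0.2419*8.9 + 2.1
= -7.2333


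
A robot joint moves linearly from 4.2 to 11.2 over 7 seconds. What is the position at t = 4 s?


s = t/T = 4/7 = 0.5714
p(t) = p0 + (pf-p0)*s
= 4.2 + (11.2 - 4.2) * 0.5714
= 8.2


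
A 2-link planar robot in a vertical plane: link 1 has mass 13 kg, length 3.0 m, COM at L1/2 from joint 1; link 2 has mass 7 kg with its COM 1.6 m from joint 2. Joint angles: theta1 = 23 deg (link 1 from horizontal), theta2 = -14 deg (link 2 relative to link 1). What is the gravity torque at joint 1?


Horizontal distance from joint 1 to link-1 COM:
  x_c1 = (L1/2)*cos(t1) = 1.5 * 0.9205 = 1.3808 m
Horizontal distance from joint 1 to link-2 COM:
  x_c2 = L1*cos(t1) + Lc2*cos(t1+t2)
       = 3.0*0.9205 + 1.6*0.9877 = 4.3418 m
tau1 = m1*g*x_c1 + m2*g*x_c2
     = 13*9.81*1.3808 + 7*9.81*4.3418
     = 176.088 + 298.1525
     = 474.2405 Nm


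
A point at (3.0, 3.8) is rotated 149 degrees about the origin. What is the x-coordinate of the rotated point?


x' = x*cos(theta) - y*sin(theta)
cos(149 deg) = -0.8572, sin(149 deg) = 0.515
x' = 3.0 * -0.8572 - 3.8 * 0.515
= -2.5715 - 1.9571
= -4.5286


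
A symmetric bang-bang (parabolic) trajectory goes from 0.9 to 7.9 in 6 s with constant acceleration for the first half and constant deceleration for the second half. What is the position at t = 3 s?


Symmetric rest-to-rest: each phase covers (pf-p0)/2 in time T/2. 0.5*a*(T/2)^2 = (pf-p0)/2 => a = 4*(pf-p0)/T^2
a = 4*(7.9-0.9)/6^2 = 0.7778
t = 3 is in the acceleration phase (t <= T/2).
p = p0 + 0.5*a*t^2 = 0.9 + 0.5*0.7778*3^2
= 4.4


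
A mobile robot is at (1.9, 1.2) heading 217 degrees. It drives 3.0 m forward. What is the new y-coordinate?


y_new = y0 + d*sin(theta)
= 1.2 + 3.0*sin(217)
= 1.2 + -1.8054
= -0.6054


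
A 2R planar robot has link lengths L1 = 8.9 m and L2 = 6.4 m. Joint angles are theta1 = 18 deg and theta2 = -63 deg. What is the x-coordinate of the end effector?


Convert angles to radians: theta1 = 0.3142, theta2 = -1.0996
x = L1*cos(theta1) + L2*cos(theta1+theta2)
x = 8.4644 + 4.5255
x = 12.9899


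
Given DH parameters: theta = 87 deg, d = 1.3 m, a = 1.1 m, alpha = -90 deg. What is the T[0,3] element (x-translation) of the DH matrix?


T[0,3] = a * cos(theta)
= 1.1 * cos(87 deg)
= 1.1 * 0.0523
= 0.0576


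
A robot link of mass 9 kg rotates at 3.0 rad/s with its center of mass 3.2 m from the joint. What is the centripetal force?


F = m * omega^2 * r
= 9 * 3.0^2 * 3.2
= 9 * 9.0 * 3.2
= 259.2 N
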